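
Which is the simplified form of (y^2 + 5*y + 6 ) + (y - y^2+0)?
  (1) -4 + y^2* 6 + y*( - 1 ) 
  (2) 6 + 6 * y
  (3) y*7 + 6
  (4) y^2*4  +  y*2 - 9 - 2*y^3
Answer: 2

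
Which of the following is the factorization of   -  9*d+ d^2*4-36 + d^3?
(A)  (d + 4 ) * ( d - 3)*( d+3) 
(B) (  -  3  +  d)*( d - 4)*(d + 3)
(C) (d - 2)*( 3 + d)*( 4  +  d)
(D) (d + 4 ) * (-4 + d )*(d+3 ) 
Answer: A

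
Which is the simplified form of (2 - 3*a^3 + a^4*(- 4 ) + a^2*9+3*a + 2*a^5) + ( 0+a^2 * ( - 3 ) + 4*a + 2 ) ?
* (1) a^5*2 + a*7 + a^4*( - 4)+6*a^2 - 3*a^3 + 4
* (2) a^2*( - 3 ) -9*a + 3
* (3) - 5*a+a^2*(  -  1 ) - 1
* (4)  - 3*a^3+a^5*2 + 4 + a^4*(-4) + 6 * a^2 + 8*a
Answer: 1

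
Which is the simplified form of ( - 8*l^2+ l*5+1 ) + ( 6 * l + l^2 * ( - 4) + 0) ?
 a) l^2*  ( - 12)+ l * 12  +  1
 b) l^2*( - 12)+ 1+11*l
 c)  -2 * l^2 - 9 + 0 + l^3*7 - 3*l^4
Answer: b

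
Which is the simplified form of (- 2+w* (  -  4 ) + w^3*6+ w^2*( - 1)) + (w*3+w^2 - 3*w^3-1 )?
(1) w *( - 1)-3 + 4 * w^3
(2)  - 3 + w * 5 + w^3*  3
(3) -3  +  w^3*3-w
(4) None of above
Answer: 3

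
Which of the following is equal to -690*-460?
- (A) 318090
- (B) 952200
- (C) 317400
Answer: C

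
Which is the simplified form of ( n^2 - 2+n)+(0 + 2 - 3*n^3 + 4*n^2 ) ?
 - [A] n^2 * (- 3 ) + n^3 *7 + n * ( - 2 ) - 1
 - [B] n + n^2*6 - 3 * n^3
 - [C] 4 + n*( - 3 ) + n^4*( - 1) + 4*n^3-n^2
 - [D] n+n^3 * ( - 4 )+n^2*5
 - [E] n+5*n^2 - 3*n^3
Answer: E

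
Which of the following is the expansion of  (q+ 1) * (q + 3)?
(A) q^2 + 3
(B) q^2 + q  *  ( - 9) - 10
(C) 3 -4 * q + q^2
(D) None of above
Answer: D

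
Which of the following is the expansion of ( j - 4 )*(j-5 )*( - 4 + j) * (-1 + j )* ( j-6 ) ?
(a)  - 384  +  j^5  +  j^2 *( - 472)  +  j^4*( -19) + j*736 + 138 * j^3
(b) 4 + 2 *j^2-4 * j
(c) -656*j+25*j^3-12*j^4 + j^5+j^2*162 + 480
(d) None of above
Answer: d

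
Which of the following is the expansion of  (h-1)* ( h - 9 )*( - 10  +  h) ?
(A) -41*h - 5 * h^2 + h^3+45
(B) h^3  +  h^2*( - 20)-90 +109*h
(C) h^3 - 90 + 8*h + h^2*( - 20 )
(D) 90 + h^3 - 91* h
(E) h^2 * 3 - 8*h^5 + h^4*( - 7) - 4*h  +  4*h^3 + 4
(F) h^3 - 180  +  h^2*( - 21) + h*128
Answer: B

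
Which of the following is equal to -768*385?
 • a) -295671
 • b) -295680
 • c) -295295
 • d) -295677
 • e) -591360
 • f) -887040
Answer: b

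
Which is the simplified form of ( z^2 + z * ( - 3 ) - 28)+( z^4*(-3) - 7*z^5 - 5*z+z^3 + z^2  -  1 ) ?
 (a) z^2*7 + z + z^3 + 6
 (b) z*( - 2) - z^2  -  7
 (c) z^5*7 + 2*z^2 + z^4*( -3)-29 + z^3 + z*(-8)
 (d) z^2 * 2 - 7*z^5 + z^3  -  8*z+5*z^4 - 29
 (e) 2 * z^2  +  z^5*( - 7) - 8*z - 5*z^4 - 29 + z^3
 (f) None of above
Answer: f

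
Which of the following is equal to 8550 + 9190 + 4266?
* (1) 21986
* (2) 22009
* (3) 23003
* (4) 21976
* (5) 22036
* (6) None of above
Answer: 6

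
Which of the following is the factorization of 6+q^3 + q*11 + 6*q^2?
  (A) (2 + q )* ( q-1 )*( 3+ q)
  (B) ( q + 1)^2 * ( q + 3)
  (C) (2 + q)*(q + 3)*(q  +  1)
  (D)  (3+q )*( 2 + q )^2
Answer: C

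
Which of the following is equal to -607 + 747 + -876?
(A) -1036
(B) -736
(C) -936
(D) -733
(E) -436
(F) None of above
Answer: B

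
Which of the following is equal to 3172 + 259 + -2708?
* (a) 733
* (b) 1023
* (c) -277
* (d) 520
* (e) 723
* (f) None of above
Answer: e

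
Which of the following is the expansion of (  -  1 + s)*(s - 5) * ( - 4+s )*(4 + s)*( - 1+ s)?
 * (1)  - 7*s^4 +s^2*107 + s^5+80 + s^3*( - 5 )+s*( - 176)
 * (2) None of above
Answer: 1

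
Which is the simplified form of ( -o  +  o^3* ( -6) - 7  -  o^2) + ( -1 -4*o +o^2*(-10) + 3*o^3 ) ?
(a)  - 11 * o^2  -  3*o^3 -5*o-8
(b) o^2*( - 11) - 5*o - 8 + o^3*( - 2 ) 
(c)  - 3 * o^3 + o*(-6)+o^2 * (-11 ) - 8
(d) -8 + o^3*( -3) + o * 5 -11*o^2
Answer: a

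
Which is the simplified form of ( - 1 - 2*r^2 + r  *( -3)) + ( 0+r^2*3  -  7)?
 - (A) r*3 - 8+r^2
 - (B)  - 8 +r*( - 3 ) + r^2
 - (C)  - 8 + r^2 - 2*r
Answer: B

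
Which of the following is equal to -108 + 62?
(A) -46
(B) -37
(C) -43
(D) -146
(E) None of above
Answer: A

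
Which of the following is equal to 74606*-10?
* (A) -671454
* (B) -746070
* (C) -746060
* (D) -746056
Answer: C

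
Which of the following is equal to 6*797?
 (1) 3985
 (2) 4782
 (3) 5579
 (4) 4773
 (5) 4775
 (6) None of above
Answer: 2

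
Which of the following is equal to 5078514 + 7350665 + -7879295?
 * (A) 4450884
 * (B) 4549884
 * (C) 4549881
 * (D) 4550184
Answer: B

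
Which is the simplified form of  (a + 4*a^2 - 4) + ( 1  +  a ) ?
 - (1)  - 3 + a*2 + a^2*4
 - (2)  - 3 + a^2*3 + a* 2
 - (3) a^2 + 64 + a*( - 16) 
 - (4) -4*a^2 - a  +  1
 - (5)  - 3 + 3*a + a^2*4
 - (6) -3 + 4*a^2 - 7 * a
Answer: 1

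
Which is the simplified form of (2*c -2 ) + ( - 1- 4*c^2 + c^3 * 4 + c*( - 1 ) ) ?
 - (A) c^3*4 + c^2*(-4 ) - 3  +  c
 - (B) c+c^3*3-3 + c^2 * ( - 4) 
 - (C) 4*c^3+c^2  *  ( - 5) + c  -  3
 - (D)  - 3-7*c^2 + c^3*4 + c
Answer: A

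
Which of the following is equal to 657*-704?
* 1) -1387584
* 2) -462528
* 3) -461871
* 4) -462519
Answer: 2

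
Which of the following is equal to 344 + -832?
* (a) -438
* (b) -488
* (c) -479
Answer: b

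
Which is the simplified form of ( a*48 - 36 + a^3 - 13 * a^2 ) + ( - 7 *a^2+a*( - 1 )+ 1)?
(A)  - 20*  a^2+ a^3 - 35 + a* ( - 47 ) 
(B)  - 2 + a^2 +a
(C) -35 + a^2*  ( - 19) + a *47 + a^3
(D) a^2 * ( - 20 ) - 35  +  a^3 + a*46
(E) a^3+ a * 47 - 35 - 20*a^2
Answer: E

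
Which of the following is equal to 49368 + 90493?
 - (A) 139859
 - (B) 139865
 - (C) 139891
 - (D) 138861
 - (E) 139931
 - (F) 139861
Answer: F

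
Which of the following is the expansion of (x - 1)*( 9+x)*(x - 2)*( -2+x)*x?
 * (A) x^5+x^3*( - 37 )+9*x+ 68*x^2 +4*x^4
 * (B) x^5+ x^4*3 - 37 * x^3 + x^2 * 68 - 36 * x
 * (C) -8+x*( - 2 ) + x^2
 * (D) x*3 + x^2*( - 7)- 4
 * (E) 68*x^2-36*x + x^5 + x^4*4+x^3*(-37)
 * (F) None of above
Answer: E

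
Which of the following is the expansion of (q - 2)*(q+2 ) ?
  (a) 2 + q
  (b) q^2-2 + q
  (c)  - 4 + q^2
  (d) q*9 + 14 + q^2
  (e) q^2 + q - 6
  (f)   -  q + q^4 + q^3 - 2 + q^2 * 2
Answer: c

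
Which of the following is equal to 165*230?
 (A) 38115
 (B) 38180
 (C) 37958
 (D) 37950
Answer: D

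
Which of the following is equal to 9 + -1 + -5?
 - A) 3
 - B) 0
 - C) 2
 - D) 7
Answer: A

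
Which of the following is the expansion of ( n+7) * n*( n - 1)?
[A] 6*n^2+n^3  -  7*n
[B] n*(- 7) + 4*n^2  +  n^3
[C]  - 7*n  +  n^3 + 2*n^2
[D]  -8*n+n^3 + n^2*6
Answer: A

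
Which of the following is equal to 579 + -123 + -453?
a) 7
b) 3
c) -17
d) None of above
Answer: b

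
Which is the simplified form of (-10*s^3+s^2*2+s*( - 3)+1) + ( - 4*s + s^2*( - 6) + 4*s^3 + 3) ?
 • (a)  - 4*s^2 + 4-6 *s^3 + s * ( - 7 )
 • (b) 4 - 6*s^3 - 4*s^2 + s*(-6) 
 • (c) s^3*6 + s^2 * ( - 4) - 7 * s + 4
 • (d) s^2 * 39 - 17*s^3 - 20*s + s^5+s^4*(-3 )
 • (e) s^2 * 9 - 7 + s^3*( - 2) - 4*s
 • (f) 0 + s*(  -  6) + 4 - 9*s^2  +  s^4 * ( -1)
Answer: a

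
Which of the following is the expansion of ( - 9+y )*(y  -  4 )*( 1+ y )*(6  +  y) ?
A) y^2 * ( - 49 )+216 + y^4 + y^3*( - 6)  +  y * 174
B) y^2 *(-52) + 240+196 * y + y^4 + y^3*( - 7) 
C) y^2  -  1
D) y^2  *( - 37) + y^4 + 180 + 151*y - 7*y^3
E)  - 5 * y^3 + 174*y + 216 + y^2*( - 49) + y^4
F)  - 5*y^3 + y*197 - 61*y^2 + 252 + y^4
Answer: A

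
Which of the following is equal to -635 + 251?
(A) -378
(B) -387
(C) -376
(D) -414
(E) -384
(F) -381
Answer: E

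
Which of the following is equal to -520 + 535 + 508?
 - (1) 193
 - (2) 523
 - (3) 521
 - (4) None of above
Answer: 2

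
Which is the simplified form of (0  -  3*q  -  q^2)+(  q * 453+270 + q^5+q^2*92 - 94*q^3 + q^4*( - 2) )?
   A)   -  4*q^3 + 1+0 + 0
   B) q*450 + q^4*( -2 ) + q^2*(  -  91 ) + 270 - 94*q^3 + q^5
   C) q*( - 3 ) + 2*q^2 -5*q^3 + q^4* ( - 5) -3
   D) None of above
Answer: D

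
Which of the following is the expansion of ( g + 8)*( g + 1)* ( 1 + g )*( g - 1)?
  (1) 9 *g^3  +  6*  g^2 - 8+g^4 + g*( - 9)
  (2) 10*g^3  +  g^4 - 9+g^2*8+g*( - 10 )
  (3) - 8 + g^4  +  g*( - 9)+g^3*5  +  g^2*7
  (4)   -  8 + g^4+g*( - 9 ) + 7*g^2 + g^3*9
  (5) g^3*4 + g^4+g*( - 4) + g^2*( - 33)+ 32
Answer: 4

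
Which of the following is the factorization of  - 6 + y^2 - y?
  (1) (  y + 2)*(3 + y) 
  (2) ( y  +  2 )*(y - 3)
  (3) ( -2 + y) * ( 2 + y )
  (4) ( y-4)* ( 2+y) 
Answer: 2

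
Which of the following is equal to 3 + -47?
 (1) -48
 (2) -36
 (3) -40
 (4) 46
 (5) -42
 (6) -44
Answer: 6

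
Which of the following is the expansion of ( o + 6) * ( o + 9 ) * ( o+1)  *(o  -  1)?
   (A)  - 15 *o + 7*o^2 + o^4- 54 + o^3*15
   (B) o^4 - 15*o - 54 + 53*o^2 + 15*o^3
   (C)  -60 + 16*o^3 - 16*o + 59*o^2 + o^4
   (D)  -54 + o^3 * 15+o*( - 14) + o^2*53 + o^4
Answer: B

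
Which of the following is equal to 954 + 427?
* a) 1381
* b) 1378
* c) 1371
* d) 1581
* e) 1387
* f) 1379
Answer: a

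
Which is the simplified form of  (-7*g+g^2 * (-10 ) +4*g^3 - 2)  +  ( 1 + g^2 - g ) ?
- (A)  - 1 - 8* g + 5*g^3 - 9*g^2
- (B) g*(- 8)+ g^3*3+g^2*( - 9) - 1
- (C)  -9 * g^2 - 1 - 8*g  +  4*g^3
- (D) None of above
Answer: C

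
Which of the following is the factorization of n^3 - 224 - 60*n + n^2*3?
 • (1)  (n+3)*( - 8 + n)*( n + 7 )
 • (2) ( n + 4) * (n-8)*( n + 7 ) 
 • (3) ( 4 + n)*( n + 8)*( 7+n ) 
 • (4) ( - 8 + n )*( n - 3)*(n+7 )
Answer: 2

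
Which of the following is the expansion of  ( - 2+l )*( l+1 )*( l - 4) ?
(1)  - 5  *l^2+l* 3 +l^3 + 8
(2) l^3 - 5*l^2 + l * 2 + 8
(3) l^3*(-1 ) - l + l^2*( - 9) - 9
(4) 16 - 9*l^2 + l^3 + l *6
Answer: 2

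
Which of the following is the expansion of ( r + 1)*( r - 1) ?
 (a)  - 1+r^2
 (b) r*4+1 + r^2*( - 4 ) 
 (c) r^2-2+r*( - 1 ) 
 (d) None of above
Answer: a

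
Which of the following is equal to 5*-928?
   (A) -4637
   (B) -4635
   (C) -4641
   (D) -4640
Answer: D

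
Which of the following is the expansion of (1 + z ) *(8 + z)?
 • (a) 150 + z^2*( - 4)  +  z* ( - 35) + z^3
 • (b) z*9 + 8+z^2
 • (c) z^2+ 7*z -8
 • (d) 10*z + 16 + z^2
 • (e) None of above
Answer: b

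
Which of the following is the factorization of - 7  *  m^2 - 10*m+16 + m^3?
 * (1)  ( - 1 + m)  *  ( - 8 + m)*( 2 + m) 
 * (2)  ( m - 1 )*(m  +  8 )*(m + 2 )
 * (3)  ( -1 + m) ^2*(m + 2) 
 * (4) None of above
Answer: 1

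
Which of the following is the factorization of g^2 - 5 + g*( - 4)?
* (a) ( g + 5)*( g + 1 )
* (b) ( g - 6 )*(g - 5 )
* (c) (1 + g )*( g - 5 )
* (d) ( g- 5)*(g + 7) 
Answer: c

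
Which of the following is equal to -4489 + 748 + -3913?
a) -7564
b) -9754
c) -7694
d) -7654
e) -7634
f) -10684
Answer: d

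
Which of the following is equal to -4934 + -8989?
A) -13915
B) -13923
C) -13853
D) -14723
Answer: B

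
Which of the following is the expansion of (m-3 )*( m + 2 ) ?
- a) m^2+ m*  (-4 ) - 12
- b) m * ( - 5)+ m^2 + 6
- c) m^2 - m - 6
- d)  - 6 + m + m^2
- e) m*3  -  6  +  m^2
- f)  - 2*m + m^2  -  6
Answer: c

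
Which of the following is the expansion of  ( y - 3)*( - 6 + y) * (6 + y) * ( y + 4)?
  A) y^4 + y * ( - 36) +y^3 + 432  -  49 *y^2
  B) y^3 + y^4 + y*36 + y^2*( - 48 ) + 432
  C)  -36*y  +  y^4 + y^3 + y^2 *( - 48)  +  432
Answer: C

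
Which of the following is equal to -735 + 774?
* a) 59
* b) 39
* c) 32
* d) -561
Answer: b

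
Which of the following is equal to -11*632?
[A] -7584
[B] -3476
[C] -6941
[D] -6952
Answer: D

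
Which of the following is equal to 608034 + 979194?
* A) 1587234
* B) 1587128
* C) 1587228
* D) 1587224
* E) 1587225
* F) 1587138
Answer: C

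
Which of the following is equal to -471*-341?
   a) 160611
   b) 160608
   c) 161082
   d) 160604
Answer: a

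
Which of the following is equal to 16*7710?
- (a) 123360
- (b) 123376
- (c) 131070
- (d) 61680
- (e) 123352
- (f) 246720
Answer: a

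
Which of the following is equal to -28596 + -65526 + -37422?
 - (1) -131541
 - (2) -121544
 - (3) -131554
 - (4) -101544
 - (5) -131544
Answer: 5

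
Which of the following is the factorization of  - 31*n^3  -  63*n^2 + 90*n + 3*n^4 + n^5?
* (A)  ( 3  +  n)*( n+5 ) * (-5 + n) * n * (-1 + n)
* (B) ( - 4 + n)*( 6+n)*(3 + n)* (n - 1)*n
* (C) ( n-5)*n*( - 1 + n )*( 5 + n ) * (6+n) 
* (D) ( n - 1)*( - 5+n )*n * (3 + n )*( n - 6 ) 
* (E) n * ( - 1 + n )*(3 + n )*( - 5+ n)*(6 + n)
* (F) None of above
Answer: E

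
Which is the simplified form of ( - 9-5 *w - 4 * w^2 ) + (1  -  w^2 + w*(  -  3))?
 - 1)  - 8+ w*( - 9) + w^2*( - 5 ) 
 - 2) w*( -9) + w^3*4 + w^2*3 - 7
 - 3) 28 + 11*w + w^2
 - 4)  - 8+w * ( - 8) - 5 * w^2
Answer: 4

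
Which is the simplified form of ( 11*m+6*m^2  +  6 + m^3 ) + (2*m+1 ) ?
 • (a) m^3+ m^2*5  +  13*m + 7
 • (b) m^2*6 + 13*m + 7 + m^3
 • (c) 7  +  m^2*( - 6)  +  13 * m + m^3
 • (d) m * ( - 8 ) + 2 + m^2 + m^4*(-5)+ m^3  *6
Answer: b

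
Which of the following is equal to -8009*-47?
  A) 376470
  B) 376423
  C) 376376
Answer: B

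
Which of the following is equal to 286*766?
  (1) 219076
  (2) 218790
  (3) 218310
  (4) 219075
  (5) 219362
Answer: 1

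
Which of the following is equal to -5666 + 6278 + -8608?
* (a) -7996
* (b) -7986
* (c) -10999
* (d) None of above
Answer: a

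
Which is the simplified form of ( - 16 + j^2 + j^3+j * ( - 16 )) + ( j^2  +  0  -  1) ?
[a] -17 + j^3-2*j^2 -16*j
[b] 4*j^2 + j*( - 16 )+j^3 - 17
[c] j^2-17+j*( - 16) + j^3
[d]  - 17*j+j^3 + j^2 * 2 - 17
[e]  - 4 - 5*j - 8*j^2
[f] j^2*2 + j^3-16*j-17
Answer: f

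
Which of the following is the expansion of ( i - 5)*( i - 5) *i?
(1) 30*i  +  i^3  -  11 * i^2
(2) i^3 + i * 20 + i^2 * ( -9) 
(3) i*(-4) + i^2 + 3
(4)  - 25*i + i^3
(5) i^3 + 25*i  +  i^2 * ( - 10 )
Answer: 5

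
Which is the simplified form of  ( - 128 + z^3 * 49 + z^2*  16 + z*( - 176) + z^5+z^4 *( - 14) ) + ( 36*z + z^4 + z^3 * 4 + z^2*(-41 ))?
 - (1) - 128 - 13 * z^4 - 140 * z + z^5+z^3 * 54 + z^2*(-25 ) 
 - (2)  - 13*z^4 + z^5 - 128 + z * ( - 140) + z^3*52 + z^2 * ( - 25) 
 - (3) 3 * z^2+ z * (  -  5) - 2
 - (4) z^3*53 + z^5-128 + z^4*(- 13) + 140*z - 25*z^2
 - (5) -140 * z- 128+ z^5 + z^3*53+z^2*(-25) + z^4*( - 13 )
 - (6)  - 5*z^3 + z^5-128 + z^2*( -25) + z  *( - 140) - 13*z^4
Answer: 5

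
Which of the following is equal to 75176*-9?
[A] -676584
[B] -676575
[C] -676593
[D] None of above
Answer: A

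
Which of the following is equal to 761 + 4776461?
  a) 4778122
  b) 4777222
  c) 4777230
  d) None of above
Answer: b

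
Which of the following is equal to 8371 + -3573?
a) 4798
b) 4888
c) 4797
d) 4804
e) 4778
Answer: a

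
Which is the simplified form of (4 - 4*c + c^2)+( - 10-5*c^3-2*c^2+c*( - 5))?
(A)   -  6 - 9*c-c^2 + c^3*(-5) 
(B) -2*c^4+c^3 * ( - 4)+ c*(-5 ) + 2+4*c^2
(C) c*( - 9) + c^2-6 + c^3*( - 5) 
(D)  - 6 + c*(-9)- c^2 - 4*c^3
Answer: A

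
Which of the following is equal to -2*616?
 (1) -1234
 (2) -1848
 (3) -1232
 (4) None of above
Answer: 3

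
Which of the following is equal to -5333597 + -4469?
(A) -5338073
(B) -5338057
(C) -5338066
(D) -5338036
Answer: C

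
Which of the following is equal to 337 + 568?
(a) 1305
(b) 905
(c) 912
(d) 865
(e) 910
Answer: b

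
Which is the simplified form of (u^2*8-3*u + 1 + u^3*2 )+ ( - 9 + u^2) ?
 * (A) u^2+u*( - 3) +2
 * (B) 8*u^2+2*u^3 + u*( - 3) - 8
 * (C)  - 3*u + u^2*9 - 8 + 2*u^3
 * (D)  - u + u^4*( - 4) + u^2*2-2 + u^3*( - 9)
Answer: C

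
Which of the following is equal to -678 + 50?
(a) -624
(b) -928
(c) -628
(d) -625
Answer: c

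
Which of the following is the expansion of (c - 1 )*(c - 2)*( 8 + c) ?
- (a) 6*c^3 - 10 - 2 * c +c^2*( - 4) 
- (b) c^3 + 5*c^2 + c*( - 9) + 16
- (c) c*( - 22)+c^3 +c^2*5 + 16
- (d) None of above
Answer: c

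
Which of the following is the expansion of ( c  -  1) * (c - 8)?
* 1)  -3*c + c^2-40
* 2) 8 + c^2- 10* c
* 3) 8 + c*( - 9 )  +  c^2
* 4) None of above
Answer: 3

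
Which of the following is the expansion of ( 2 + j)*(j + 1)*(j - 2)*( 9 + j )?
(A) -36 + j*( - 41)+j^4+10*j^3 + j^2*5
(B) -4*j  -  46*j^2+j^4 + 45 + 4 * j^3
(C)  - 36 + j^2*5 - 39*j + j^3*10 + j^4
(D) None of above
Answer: D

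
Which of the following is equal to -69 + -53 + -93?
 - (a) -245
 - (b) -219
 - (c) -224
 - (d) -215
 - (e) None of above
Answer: d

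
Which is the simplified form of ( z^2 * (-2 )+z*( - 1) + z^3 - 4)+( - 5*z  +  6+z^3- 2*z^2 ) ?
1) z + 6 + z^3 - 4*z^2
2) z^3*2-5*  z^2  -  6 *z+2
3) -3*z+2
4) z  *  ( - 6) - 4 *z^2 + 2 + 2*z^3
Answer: 4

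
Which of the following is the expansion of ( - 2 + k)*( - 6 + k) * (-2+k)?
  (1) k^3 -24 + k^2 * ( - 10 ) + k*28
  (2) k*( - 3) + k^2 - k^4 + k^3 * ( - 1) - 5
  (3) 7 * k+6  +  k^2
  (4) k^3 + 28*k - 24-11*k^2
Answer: 1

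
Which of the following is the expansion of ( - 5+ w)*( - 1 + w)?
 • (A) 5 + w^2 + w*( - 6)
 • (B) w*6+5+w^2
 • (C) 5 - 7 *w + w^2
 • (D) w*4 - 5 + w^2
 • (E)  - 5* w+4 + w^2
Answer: A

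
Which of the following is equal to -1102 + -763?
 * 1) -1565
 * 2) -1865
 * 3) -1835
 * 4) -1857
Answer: 2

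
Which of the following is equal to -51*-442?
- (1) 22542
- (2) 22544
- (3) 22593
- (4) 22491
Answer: 1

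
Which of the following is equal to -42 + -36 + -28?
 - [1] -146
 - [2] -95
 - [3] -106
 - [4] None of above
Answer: 3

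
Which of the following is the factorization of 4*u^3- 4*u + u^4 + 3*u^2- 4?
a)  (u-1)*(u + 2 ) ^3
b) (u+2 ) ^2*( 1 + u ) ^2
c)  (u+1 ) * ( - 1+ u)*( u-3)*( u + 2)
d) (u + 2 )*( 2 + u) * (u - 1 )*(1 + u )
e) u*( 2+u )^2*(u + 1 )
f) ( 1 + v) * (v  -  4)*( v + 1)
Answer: d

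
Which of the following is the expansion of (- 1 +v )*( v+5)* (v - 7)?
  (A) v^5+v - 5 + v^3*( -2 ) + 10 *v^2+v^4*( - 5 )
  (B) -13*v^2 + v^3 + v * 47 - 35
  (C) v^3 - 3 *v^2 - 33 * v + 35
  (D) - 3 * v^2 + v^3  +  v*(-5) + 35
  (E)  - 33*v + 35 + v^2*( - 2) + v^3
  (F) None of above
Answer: C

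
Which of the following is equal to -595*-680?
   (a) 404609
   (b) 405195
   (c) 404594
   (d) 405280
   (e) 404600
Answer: e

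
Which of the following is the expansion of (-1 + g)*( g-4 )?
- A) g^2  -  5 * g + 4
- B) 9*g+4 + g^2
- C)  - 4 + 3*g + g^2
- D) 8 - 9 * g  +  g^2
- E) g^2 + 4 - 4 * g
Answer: A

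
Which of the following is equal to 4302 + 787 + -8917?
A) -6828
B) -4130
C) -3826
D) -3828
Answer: D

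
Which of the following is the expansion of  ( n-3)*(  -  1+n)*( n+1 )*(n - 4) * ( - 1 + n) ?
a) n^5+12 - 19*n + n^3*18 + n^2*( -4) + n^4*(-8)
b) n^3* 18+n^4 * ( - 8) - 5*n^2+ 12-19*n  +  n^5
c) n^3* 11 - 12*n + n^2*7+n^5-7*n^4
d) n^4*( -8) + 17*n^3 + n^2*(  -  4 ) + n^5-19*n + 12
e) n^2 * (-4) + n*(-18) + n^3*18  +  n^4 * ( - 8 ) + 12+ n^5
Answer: a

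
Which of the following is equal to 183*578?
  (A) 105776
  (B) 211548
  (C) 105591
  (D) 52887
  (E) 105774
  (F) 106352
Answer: E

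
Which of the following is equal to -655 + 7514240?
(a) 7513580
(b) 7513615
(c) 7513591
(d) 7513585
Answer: d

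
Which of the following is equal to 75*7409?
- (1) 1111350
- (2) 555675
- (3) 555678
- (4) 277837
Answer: 2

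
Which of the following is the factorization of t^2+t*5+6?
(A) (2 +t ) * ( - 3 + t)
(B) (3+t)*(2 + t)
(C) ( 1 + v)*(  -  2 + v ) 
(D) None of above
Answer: B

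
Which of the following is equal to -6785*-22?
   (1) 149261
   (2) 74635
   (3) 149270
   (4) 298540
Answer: 3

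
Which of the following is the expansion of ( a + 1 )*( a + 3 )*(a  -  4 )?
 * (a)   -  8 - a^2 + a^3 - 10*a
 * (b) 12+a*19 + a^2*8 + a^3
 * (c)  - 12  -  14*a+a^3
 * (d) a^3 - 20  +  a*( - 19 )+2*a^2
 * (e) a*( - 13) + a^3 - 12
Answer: e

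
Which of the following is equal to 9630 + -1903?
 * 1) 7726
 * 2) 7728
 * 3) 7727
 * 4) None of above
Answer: 3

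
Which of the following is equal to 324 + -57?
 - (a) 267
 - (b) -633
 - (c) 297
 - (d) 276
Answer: a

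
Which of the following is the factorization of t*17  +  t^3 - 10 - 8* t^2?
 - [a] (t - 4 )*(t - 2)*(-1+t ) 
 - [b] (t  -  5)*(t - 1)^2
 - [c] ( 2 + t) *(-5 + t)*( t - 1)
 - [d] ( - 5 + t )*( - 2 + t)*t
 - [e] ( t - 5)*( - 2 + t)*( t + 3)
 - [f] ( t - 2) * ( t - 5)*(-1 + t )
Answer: f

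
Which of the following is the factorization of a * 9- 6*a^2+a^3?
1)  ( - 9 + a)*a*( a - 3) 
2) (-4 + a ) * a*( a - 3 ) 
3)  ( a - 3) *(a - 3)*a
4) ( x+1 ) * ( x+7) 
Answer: 3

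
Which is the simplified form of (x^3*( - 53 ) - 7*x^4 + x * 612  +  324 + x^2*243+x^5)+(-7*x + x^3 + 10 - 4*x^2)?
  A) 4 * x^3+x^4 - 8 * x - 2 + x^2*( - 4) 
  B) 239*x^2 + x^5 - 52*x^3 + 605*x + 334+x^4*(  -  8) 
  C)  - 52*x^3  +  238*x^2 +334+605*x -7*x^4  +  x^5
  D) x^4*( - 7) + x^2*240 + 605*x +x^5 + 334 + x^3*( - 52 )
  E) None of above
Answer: E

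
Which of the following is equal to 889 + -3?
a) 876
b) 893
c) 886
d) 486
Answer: c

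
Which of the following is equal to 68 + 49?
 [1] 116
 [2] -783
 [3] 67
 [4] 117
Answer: 4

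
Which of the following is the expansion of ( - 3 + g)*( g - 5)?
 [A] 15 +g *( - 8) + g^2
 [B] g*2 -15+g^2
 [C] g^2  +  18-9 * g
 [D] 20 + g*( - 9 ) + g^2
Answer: A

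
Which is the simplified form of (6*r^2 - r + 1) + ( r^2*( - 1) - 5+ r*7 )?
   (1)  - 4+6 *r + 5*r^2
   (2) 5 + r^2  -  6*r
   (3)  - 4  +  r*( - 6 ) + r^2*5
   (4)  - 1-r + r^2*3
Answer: 1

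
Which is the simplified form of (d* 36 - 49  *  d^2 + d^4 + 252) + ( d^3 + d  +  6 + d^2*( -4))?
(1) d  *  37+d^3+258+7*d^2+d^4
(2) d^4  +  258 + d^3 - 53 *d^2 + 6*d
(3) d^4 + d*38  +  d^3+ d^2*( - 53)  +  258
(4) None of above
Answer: 4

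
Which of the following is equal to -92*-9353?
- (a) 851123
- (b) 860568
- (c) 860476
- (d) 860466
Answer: c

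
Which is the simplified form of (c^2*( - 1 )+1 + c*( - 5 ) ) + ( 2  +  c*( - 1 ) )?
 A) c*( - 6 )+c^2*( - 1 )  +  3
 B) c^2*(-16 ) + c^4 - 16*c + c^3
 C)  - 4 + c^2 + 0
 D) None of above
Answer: A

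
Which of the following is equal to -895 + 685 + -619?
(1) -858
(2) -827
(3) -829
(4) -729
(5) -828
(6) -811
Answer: 3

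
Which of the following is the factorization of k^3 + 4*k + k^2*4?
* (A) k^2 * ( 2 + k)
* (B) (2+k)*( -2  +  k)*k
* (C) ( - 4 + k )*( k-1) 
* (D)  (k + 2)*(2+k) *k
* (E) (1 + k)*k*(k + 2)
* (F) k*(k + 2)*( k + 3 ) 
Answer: D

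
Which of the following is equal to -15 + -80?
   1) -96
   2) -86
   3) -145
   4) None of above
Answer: 4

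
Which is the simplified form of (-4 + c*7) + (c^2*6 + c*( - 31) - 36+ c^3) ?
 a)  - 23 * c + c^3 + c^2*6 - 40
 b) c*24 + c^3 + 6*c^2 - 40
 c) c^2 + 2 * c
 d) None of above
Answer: d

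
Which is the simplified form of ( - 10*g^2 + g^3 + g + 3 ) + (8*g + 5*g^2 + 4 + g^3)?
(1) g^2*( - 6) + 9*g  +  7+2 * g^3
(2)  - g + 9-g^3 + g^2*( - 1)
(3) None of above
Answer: 3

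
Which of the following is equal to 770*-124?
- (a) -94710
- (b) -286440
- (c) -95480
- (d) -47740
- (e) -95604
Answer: c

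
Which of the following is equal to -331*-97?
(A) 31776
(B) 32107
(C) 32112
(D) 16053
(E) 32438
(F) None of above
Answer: B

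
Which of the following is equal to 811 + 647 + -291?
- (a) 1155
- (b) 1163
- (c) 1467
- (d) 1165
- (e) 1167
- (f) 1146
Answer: e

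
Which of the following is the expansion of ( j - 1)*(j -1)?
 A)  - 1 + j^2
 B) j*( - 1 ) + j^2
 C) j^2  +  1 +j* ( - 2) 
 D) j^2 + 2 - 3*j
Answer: C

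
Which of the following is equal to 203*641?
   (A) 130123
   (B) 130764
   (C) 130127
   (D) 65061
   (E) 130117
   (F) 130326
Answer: A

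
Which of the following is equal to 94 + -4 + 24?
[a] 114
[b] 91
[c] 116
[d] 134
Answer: a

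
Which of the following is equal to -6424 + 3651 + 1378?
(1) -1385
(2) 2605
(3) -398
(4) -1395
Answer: 4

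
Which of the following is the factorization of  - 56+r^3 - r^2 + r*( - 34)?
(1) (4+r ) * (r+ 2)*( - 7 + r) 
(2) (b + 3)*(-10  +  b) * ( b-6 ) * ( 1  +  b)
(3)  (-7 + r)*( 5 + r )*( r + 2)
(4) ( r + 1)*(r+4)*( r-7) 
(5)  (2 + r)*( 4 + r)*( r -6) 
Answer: 1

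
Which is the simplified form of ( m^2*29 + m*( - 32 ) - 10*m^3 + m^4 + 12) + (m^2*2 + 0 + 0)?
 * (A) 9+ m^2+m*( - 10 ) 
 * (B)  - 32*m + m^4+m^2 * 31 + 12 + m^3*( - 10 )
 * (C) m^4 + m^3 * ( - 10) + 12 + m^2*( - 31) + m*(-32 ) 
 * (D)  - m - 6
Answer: B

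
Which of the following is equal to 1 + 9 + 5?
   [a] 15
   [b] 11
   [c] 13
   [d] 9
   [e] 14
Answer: a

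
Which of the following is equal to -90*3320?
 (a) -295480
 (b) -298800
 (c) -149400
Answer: b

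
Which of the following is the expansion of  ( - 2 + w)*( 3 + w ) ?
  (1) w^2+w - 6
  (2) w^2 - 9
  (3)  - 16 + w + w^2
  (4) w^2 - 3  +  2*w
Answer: 1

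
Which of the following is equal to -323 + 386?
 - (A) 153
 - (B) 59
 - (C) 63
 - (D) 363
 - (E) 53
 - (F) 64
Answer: C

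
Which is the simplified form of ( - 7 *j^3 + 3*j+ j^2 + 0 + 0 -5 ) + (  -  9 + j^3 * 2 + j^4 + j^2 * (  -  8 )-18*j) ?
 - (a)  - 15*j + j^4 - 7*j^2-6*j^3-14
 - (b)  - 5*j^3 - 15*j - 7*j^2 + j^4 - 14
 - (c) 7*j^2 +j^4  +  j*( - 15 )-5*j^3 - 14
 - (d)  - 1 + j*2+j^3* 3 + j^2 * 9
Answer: b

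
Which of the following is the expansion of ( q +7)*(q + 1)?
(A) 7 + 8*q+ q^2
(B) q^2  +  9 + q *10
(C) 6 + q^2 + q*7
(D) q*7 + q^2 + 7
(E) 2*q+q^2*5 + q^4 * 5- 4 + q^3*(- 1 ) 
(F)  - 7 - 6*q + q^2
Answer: A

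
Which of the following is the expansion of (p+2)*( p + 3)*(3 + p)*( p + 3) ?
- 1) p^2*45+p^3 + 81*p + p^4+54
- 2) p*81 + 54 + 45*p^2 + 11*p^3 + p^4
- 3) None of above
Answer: 2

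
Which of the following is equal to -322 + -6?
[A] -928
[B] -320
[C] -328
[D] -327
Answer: C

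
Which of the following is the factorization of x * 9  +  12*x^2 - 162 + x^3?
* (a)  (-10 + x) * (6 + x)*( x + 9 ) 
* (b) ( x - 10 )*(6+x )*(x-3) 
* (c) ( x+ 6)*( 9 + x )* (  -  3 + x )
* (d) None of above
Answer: c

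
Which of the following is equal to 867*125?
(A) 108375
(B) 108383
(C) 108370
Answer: A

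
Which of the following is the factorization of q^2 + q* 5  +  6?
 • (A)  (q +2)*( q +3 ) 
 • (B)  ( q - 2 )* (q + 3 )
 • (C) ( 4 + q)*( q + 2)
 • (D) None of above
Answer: A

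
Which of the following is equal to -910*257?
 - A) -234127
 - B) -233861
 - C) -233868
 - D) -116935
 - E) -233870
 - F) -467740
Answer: E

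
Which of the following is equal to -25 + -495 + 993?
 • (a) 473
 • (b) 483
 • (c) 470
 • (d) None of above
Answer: a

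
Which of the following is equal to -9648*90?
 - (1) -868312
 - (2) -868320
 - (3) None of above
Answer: 2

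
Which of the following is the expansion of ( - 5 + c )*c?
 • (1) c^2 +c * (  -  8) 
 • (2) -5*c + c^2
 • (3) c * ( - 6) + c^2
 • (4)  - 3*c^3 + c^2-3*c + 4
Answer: 2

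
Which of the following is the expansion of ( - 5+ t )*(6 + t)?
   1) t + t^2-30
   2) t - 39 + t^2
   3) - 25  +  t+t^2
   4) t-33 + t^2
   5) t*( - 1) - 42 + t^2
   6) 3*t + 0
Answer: 1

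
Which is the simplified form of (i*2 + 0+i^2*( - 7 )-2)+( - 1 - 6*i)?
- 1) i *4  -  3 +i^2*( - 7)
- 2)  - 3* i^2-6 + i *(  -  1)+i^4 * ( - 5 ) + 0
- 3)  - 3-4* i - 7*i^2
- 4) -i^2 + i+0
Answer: 3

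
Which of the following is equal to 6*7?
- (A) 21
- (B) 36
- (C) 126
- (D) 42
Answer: D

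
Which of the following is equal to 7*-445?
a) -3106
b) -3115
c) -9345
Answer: b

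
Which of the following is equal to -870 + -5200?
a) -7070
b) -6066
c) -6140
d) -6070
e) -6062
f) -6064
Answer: d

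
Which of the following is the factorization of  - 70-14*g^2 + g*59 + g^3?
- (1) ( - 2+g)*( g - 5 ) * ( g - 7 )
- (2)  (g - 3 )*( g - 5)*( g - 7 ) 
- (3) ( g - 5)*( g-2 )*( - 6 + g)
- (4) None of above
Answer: 1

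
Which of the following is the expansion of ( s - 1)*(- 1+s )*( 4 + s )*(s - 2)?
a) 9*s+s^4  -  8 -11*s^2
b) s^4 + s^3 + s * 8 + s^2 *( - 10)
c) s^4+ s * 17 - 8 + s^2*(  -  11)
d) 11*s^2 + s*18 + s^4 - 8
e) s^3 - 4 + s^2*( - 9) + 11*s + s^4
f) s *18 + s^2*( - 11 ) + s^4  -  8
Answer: f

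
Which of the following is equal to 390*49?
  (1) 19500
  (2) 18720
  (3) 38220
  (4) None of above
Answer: 4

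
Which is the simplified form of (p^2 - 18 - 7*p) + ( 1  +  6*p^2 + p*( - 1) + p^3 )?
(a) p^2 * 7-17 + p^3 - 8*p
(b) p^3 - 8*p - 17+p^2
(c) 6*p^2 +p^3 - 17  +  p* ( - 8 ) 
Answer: a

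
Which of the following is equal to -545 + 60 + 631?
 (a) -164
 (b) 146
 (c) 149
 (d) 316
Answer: b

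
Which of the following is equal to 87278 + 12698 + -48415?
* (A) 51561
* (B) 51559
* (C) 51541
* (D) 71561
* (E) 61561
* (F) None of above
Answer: A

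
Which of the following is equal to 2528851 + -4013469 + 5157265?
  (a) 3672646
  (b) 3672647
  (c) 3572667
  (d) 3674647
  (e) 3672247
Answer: b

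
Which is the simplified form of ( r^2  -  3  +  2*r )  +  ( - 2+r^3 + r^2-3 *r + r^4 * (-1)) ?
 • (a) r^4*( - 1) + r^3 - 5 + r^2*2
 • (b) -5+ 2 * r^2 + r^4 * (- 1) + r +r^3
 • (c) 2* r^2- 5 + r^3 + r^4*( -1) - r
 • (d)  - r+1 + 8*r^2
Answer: c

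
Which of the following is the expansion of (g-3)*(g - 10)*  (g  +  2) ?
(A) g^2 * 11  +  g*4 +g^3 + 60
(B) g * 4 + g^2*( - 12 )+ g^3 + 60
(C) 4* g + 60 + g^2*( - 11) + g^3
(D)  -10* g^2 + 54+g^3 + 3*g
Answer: C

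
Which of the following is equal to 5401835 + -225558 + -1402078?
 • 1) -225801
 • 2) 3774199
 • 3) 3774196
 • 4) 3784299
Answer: 2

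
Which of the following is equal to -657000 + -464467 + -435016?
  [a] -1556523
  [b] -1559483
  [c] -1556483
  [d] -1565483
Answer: c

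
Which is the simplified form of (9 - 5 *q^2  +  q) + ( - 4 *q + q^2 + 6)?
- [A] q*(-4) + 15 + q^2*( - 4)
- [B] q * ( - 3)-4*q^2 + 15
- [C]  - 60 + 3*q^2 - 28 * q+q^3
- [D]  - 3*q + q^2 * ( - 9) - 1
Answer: B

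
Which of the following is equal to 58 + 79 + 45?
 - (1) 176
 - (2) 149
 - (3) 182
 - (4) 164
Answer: 3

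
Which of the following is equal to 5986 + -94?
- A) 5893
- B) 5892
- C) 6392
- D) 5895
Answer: B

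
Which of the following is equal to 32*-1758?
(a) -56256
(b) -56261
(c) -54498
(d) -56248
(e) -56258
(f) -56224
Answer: a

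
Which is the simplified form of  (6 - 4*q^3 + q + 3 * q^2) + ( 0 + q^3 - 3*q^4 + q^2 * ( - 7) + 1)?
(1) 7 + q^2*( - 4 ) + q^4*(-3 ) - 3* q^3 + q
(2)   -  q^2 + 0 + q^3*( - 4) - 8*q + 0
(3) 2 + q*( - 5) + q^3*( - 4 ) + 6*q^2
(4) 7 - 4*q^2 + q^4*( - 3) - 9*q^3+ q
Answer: 1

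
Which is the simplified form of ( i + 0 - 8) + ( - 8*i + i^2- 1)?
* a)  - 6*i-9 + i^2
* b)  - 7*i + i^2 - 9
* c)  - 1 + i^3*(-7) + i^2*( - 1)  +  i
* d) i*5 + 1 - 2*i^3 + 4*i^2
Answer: b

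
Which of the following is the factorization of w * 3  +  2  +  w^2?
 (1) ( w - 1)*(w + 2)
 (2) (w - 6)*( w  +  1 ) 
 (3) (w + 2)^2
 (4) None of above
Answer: 4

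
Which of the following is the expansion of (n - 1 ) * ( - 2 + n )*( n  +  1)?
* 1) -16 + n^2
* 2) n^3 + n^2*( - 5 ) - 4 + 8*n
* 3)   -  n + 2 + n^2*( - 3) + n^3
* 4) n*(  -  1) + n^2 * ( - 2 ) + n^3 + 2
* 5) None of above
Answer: 4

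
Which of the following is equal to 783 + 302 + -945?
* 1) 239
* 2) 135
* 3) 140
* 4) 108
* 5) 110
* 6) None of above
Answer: 3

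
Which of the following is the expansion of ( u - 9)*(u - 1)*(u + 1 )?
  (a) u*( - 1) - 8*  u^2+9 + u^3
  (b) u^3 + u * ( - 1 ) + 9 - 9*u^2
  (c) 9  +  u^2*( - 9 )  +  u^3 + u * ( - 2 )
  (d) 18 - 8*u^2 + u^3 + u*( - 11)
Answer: b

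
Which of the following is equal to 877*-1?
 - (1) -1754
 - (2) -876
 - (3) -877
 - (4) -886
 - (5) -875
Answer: 3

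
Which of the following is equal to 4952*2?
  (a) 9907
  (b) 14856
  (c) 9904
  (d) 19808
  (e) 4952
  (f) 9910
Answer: c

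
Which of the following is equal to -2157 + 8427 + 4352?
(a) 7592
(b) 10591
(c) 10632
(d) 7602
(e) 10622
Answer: e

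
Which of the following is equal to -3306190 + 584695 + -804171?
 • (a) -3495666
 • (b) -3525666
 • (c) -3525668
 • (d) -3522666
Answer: b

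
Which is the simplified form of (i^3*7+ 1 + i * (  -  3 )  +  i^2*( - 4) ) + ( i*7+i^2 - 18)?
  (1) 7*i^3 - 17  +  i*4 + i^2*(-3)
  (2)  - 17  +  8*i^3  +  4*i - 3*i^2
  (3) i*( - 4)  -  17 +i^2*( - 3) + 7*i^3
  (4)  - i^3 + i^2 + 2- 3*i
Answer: 1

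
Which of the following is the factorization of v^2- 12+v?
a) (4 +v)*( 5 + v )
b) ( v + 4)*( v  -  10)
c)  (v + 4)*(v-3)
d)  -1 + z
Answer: c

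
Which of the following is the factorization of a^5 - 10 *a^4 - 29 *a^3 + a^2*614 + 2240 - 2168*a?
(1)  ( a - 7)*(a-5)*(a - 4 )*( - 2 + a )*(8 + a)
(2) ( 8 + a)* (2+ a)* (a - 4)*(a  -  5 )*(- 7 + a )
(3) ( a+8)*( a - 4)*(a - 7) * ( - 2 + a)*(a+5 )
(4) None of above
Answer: 1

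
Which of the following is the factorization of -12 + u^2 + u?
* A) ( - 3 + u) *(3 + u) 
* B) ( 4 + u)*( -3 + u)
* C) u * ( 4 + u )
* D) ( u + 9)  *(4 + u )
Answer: B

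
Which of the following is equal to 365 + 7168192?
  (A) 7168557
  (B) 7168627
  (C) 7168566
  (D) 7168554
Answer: A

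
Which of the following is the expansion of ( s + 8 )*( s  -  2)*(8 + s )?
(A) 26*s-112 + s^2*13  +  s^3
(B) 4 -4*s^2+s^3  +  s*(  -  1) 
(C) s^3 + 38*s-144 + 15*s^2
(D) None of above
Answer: D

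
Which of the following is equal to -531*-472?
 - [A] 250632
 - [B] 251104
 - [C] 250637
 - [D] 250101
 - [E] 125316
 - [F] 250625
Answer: A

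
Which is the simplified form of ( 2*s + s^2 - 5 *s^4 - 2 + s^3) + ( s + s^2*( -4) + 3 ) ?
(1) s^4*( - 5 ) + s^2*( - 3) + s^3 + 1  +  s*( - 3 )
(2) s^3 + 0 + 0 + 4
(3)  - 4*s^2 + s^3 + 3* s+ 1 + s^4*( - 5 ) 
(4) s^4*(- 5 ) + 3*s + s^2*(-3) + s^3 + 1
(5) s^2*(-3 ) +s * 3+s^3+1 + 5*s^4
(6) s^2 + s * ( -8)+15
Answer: 4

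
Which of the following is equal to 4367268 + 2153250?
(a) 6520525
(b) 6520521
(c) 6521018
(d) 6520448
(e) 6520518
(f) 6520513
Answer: e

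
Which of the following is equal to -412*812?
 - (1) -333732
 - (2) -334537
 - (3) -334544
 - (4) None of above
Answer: 3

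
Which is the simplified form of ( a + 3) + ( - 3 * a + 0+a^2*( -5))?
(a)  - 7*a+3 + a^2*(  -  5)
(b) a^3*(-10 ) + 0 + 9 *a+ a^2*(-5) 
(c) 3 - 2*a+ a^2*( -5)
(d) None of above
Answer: c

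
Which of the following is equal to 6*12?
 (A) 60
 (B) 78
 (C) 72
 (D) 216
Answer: C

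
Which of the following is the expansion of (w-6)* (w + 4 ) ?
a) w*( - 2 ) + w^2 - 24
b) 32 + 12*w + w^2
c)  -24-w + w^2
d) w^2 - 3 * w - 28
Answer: a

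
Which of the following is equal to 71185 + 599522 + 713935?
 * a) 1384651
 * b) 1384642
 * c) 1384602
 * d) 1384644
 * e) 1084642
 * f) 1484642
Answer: b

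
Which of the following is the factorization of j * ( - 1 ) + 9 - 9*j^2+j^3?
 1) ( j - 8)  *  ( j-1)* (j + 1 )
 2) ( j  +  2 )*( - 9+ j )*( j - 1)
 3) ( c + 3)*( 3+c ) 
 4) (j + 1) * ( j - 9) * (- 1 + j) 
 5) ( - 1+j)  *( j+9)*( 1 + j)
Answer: 4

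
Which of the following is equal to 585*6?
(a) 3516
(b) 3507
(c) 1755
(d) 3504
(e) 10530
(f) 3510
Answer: f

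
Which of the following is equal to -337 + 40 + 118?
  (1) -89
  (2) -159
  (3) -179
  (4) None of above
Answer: 3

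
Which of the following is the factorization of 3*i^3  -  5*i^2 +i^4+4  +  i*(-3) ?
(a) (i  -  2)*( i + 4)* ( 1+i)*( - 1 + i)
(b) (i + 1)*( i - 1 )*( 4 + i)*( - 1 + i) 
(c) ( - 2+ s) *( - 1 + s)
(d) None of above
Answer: b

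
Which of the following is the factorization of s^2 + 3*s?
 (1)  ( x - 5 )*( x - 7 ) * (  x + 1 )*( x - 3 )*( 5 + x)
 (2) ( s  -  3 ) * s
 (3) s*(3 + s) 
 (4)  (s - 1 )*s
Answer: 3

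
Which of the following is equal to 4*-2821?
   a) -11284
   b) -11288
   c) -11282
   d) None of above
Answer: a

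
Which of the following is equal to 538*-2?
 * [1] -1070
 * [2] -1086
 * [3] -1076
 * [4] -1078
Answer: 3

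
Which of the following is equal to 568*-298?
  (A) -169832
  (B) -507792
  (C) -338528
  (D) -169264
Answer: D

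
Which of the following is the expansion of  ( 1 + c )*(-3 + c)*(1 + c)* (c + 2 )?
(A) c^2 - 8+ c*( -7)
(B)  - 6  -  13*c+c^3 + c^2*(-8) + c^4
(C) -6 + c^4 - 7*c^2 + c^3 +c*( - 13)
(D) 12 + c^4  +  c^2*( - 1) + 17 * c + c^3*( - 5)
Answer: C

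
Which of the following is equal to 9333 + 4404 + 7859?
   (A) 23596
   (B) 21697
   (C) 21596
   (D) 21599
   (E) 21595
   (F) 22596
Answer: C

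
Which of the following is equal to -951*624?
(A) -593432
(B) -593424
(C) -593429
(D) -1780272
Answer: B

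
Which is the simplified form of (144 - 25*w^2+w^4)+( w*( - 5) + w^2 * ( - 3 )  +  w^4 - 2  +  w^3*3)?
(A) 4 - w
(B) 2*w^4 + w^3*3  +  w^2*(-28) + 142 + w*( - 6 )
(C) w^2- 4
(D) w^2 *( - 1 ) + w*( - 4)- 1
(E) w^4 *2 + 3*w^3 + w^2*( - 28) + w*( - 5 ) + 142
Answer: E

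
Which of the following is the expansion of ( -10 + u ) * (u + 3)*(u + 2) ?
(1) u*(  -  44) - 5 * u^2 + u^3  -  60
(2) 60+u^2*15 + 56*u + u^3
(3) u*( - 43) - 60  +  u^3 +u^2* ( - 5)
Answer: 1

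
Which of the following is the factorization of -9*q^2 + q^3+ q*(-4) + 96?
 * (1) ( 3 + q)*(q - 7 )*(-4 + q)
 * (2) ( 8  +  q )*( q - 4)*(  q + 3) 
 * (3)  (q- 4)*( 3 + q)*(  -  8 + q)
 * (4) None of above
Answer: 3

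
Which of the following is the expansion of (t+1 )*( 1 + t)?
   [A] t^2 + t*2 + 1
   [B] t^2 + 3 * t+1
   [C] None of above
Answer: A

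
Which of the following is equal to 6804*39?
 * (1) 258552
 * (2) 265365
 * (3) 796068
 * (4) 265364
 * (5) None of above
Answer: 5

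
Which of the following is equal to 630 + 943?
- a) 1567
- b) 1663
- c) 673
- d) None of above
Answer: d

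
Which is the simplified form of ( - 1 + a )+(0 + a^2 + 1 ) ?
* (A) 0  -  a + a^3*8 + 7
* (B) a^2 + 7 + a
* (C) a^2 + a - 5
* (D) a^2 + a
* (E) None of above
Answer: D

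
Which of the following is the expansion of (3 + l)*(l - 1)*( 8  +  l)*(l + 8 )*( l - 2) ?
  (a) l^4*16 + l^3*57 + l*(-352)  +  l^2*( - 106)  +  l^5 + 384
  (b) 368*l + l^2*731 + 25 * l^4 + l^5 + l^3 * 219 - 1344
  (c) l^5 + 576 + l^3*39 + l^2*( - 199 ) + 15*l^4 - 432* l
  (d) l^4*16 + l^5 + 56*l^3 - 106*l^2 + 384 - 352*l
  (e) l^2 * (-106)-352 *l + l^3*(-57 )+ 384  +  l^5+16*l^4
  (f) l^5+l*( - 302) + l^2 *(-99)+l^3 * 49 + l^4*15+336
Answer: a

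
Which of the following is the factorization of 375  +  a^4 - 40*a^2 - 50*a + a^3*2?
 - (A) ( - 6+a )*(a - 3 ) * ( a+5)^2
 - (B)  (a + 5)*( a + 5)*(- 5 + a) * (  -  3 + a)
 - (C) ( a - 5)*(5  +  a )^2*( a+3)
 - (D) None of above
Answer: B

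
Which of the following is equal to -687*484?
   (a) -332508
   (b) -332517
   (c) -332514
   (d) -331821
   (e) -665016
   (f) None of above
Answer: a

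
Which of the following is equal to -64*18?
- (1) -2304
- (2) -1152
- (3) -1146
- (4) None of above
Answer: 2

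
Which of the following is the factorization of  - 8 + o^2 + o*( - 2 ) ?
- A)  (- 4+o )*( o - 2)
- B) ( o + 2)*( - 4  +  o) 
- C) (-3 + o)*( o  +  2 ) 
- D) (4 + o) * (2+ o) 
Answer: B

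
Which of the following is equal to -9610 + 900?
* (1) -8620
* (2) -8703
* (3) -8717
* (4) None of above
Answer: 4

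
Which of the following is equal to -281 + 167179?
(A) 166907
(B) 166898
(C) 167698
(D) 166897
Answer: B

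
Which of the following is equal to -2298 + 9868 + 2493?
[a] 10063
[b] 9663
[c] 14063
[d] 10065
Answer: a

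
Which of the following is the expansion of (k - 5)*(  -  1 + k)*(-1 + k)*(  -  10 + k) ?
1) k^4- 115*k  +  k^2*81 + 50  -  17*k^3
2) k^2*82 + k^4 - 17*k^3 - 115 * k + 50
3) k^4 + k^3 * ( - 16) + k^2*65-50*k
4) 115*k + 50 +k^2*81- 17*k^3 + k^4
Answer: 1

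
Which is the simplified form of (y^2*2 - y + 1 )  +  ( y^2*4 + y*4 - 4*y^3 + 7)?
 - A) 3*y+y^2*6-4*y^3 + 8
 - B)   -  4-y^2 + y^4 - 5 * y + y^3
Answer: A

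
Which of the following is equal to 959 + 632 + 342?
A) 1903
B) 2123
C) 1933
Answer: C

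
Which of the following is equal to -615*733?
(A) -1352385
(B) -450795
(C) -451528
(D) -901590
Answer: B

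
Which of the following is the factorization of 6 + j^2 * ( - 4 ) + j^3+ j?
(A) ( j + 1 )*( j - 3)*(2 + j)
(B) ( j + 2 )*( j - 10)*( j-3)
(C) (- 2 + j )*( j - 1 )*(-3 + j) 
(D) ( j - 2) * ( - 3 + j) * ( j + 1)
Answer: D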